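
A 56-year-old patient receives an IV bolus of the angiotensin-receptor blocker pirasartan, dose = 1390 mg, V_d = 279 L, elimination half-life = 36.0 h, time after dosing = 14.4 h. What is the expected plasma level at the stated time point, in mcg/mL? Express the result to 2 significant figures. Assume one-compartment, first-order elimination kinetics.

3.8 mcg/mL

C₀ = Dose / Vd = 1390 / 279 = 4.982 mg/L
k = ln2 / t½ = 0.693147 / 36.0 = 0.01925 h⁻¹
C = C₀ · e^(−k·t) = 4.982 × e^(−0.01925 × 14.4)
  = 4.982 × 0.7579 = 3.776 mg/L
(3.776 mg/L = 3.776 mcg/mL)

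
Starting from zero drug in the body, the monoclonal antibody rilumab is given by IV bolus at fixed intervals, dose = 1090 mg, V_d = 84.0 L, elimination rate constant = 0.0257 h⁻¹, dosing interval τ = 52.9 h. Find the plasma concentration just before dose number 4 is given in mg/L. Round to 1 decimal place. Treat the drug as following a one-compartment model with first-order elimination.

C₀ per dose = Dose / Vd = 1090 / 84.0 = 12.98 mg/L
Fraction remaining after one interval: r = e^(−kτ) = e^(−0.02570 × 52.9) = 0.2568
Before dose 4, 3 doses have been given (aged 1τ, 2τ, 3τ).
C_trough = C₀ × (r + r² + … + r^3) = C₀ × r(1−r^3)/(1−r)
        = 12.98 × 0.2568 × (1 − 0.01693) / (1 − 0.2568) = 4.409 mg/L

4.4 mg/L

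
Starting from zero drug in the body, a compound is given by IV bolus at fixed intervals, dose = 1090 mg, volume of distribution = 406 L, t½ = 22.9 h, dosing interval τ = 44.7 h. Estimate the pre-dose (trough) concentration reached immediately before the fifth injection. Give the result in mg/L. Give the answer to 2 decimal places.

0.93 mg/L

C₀ per dose = Dose / Vd = 1090 / 406 = 2.685 mg/L
k = ln2 / t½ = 0.693147 / 22.9 = 0.03027 h⁻¹
Fraction remaining after one interval: r = e^(−kτ) = e^(−0.03027 × 44.7) = 0.2584
Before dose 5, 4 doses have been given (aged 1τ, 2τ, 3τ, 4τ).
C_trough = C₀ × (r + r² + … + r^4) = C₀ × r(1−r^4)/(1−r)
        = 2.685 × 0.2584 × (1 − 0.004458) / (1 − 0.2584) = 0.9314 mg/L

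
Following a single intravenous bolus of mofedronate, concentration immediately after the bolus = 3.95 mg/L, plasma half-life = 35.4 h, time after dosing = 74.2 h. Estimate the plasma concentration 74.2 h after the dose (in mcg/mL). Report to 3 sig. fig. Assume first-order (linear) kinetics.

k = ln2 / t½ = 0.693147 / 35.4 = 0.01958 h⁻¹
C = C₀ · e^(−k·t) = 3.950 × e^(−0.01958 × 74.2)
  = 3.950 × 0.2339 = 0.9239 mg/L
(0.9239 mg/L = 0.9239 mcg/mL)

0.924 mcg/mL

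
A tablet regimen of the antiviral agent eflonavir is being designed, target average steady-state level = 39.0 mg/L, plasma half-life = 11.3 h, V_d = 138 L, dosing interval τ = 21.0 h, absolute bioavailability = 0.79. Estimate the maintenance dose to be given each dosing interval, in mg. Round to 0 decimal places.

k = ln2 / t½ = 0.693147 / 11.3 = 0.06134 h⁻¹
CL = k × Vd = 0.06134 × 138 = 8.465 L/h
At steady state, F × (Dose/τ) = Css × CL.
Dose = Css × CL × τ / F = 39.0 × 8.465 × 21.0 / 0.79 = 8776 mg

8776 mg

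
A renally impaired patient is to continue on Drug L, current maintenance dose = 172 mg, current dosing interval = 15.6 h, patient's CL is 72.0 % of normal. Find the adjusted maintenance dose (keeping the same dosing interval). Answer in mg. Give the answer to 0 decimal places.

To keep the same average steady-state level, dosing rate must scale with clearance.
CL ratio = 72.0 / 100 = 0.7200
New dose (same interval) = 172 × 0.7200 = 123.8 mg

124 mg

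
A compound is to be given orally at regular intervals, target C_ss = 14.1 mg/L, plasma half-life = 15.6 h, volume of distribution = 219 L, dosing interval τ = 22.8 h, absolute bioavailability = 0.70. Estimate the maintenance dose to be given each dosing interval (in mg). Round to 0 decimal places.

k = ln2 / t½ = 0.693147 / 15.6 = 0.04443 h⁻¹
CL = k × Vd = 0.04443 × 219 = 9.730 L/h
At steady state, F × (Dose/τ) = Css × CL.
Dose = Css × CL × τ / F = 14.1 × 9.730 × 22.8 / 0.70 = 4469 mg

4469 mg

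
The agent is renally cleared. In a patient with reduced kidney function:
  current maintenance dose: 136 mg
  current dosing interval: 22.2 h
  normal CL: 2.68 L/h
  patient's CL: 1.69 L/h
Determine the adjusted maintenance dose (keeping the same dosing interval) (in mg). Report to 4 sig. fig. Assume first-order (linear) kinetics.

85.76 mg

To keep the same average steady-state level, dosing rate must scale with clearance.
CL ratio = 1.69 / 2.68 = 0.6306
New dose (same interval) = 136 × 0.6306 = 85.76 mg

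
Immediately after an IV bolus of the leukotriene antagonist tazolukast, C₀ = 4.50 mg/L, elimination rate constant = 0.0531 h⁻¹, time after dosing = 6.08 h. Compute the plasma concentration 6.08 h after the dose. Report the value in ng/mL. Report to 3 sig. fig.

C = C₀ · e^(−k·t) = 4.500 × e^(−0.05310 × 6.08)
  = 4.500 × 0.7241 = 3.258 mg/L
Convert: 3.258 mg/L × 1000 = 3258 ng/mL

3260 ng/mL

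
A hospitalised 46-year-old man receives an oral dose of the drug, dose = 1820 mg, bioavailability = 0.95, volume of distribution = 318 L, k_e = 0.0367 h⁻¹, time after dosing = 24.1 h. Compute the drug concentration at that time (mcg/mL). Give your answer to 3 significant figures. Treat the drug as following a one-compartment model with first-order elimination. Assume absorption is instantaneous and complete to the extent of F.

2.25 mcg/mL

Amount reaching circulation = F × Dose = 0.95 × 1820 = 1729 mg
C₀ = F·Dose / Vd = 1729 / 318 = 5.437 mg/L
C = C₀ · e^(−k·t) = 5.437 × e^(−0.03670 × 24.1)
  = 5.437 × 0.4129 = 2.245 mg/L
(2.245 mg/L = 2.245 mcg/mL)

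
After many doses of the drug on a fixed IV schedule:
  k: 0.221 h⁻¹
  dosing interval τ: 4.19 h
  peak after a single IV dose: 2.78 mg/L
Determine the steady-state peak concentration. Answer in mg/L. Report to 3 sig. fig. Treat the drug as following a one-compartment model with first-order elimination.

e^(−kτ) = e^(−0.2210 × 4.19) = 0.3961
Accumulation ratio R = 1 / (1 − e^(−kτ)) = 1 / (1 − 0.3961) = 1.656
Steady-state peak = C₀ × R = 2.78 × 1.656 = 4.604 mg/L

4.60 mg/L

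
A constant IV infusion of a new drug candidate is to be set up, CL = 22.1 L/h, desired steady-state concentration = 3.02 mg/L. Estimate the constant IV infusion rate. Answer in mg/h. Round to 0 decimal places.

At steady state, infusion rate R₀ = Css × CL = 3.02 × 22.10 = 66.74 mg/h

67 mg/h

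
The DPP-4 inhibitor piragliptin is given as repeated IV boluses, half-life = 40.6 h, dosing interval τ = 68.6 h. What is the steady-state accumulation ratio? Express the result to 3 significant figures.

k = ln2 / t½ = 0.693147 / 40.6 = 0.01707 h⁻¹
e^(−kτ) = e^(−0.01707 × 68.6) = 0.3101
Accumulation ratio R = 1 / (1 − e^(−kτ)) = 1 / (1 − 0.3101) = 1.449

1.45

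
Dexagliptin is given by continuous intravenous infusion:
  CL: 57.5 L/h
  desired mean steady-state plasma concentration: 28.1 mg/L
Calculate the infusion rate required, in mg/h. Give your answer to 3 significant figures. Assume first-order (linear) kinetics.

1620 mg/h

At steady state, infusion rate R₀ = Css × CL = 28.1 × 57.50 = 1616 mg/h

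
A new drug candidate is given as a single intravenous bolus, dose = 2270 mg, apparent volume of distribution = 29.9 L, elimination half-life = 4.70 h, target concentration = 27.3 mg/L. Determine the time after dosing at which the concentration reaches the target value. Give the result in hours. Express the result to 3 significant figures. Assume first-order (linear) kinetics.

C₀ = Dose / Vd = 2270 / 29.9 = 75.92 mg/L
k = ln2 / t½ = 0.693147 / 4.70 = 0.1475 h⁻¹
t = ln(C₀ / C) / k = ln(75.92 / 27.3) / 0.1475
  = ln(2.781) / 0.1475 = 1.023 / 0.1475 = 6.936 h

6.94 h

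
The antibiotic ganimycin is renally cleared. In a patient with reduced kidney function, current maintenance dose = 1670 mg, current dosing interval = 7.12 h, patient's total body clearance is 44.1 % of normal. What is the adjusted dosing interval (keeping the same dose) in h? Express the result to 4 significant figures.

16.15 h

To keep the same average steady-state level, dosing rate must scale with clearance.
CL ratio = 44.1 / 100 = 0.4410
New interval (same dose) = 7.12 / 0.4410 = 16.15 h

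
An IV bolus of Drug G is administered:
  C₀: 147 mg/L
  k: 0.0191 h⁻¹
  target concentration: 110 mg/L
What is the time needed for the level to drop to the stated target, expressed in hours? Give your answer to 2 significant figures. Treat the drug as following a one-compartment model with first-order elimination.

t = ln(C₀ / C) / k = ln(147.0 / 110) / 0.01910
  = ln(1.336) / 0.01910 = 0.2897 / 0.01910 = 15.17 h

15 h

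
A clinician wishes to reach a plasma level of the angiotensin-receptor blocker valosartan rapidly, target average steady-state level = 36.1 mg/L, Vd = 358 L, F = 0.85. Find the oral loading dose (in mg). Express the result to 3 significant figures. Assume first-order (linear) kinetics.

LD = Css × Vd / F = 36.1 × 358 / 0.85 = 15200 mg

15200 mg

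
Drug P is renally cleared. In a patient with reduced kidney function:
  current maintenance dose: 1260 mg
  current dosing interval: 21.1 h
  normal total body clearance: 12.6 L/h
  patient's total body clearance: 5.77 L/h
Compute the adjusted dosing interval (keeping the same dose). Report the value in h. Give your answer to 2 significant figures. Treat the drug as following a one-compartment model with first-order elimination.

46 h

To keep the same average steady-state level, dosing rate must scale with clearance.
CL ratio = 5.77 / 12.6 = 0.4579
New interval (same dose) = 21.1 / 0.4579 = 46.08 h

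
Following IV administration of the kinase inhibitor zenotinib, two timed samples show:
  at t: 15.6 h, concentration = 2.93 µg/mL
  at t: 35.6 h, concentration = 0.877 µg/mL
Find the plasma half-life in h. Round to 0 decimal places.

11 h

k = ln(C₁/C₂) / (t₂ − t₁) = ln(2.93/0.877) / (35.6 − 15.6)
  = 1.206 / 20.00 = 0.06030 h⁻¹
t½ = ln2 / k = 0.693147 / 0.06030 = 11.49 h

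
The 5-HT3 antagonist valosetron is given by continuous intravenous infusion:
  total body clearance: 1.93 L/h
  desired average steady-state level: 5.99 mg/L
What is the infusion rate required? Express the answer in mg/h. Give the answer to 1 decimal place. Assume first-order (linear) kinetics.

At steady state, infusion rate R₀ = Css × CL = 5.99 × 1.930 = 11.56 mg/h

11.6 mg/h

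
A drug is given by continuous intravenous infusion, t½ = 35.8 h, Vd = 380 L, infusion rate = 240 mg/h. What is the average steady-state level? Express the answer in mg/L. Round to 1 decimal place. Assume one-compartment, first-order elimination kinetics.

32.6 mg/L

k = ln2 / t½ = 0.693147 / 35.8 = 0.01936 h⁻¹
CL = k × Vd = 0.01936 × 380 = 7.357 L/h
At steady state Css = R₀ / CL = 240 / 7.357 = 32.62 mg/L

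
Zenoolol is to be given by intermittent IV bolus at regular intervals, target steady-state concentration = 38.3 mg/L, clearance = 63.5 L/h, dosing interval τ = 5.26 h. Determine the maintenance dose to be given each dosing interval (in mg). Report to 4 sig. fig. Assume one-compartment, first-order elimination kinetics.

At steady state, Dose/τ = Css × CL.
Dose = Css × CL × τ = 38.3 × 63.50 × 5.26 = 12790 mg

12790 mg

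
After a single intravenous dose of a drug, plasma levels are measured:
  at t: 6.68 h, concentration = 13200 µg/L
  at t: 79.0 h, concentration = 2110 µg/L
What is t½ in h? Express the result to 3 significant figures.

27.3 h

k = ln(C₁/C₂) / (t₂ − t₁) = ln(13200/2110) / (79.0 − 6.68)
  = 1.834 / 72.32 = 0.02536 h⁻¹
t½ = ln2 / k = 0.693147 / 0.02536 = 27.33 h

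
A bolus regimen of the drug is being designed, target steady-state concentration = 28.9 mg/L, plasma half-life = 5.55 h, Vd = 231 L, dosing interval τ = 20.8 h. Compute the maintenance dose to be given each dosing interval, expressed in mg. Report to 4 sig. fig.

17340 mg

k = ln2 / t½ = 0.693147 / 5.55 = 0.1249 h⁻¹
CL = k × Vd = 0.1249 × 231 = 28.85 L/h
At steady state, Dose/τ = Css × CL.
Dose = Css × CL × τ = 28.9 × 28.85 × 20.8 = 17340 mg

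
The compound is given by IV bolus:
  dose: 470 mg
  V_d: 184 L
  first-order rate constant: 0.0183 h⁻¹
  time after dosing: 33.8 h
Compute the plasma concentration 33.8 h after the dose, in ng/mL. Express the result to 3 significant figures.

1380 ng/mL

C₀ = Dose / Vd = 470.0 / 184 = 2.554 mg/L
C = C₀ · e^(−k·t) = 2.554 × e^(−0.01830 × 33.8)
  = 2.554 × 0.5387 = 1.376 mg/L
Convert: 1.376 mg/L × 1000 = 1376 ng/mL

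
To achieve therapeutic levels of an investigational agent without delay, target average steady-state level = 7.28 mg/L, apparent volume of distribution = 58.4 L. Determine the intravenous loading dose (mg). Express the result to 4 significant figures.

LD = Css × Vd = 7.28 × 58.4 = 425.2 mg

425.2 mg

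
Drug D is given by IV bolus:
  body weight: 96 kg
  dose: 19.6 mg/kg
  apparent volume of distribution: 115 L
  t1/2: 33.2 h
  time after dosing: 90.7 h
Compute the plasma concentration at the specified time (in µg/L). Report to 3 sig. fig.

2460 µg/L

Total dose = 19.6 × 96 = 1882 mg
C₀ = Dose / Vd = 1882 / 115 = 16.37 mg/L
k = ln2 / t½ = 0.693147 / 33.2 = 0.02088 h⁻¹
C = C₀ · e^(−k·t) = 16.37 × e^(−0.02088 × 90.7)
  = 16.37 × 0.1505 = 2.464 mg/L
Convert: 2.464 mg/L × 1000 = 2464 µg/L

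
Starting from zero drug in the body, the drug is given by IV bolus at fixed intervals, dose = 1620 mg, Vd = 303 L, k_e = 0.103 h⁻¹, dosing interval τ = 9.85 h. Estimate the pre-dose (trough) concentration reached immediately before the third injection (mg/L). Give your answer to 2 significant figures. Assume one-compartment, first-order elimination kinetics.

2.6 mg/L

C₀ per dose = Dose / Vd = 1620 / 303 = 5.347 mg/L
Fraction remaining after one interval: r = e^(−kτ) = e^(−0.1030 × 9.85) = 0.3626
Before dose 3, 2 doses have been given (aged 1τ, 2τ).
C_trough = C₀ × (r + r²) = 5.347 × (0.3626 + 0.1315) = 2.642 mg/L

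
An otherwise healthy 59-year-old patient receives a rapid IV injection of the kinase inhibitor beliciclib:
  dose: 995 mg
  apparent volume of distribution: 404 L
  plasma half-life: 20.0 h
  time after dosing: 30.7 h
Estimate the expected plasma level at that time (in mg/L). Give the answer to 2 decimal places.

0.85 mg/L

C₀ = Dose / Vd = 995.0 / 404 = 2.463 mg/L
k = ln2 / t½ = 0.693147 / 20.0 = 0.03466 h⁻¹
C = C₀ · e^(−k·t) = 2.463 × e^(−0.03466 × 30.7)
  = 2.463 × 0.3451 = 0.8500 mg/L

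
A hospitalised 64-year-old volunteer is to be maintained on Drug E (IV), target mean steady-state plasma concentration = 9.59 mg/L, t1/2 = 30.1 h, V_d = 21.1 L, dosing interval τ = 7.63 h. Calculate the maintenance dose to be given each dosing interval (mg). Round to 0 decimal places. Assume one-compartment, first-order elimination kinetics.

k = ln2 / t½ = 0.693147 / 30.1 = 0.02303 h⁻¹
CL = k × Vd = 0.02303 × 21.1 = 0.4859 L/h
At steady state, Dose/τ = Css × CL.
Dose = Css × CL × τ = 9.59 × 0.4859 × 7.63 = 35.55 mg

36 mg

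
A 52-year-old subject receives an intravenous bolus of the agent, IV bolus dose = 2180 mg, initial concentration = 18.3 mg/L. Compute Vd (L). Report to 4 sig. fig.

119.1 L

Vd = Dose / C₀ = 2180 / 18.3 = 119.1 L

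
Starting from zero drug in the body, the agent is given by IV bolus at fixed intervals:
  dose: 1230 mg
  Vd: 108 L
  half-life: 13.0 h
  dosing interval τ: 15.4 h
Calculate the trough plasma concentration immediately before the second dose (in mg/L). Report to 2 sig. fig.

C₀ per dose = Dose / Vd = 1230 / 108 = 11.39 mg/L
k = ln2 / t½ = 0.693147 / 13.0 = 0.05332 h⁻¹
Fraction remaining after one interval: r = e^(−kτ) = e^(−0.05332 × 15.4) = 0.4399
Before dose 2, 1 dose has been given (aged 1τ).
C_trough = C₀ × r = 11.39 × 0.4399 = 5.010 mg/L

5.0 mg/L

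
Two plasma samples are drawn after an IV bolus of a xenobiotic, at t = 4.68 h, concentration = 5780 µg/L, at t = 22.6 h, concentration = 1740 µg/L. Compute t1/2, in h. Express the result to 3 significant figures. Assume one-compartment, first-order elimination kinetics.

k = ln(C₁/C₂) / (t₂ − t₁) = ln(5780/1740) / (22.6 − 4.68)
  = 1.201 / 17.92 = 0.06702 h⁻¹
t½ = ln2 / k = 0.693147 / 0.06702 = 10.34 h

10.3 h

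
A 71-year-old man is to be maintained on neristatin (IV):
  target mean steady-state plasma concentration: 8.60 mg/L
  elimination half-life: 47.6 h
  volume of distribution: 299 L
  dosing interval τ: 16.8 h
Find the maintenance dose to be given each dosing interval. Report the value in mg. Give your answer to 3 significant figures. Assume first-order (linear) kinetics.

k = ln2 / t½ = 0.693147 / 47.6 = 0.01456 h⁻¹
CL = k × Vd = 0.01456 × 299 = 4.353 L/h
At steady state, Dose/τ = Css × CL.
Dose = Css × CL × τ = 8.60 × 4.353 × 16.8 = 628.9 mg

629 mg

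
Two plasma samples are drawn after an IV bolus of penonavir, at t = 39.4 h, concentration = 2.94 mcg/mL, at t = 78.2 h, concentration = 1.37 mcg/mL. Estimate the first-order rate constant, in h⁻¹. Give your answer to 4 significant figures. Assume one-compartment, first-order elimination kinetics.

k = ln(C₁/C₂) / (t₂ − t₁) = ln(2.94/1.37) / (78.2 − 39.4)
  = 0.7636 / 38.80 = 0.01968 h⁻¹

0.01968 h⁻¹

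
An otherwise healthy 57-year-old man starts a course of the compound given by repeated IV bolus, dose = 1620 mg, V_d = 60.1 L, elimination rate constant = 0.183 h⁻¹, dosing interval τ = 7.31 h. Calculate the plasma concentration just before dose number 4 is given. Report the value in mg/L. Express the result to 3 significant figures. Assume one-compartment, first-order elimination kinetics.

C₀ per dose = Dose / Vd = 1620 / 60.1 = 26.96 mg/L
Fraction remaining after one interval: r = e^(−kτ) = e^(−0.1830 × 7.31) = 0.2624
Before dose 4, 3 doses have been given (aged 1τ, 2τ, 3τ).
C_trough = C₀ × (r + r² + … + r^3) = C₀ × r(1−r^3)/(1−r)
        = 26.96 × 0.2624 × (1 − 0.01807) / (1 − 0.2624) = 9.418 mg/L

9.42 mg/L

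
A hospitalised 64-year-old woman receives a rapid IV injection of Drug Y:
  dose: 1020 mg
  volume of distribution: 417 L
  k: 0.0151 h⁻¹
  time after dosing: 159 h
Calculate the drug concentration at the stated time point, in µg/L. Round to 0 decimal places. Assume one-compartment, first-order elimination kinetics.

222 µg/L

C₀ = Dose / Vd = 1020 / 417 = 2.446 mg/L
C = C₀ · e^(−k·t) = 2.446 × e^(−0.01510 × 159)
  = 2.446 × 0.09064 = 0.2217 mg/L
Convert: 0.2217 mg/L × 1000 = 221.7 µg/L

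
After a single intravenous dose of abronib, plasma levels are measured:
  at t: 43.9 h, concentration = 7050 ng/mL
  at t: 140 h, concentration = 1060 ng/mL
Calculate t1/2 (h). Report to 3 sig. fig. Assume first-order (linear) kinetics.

35.2 h

k = ln(C₁/C₂) / (t₂ − t₁) = ln(7050/1060) / (140 − 43.9)
  = 1.895 / 96.10 = 0.01972 h⁻¹
t½ = ln2 / k = 0.693147 / 0.01972 = 35.15 h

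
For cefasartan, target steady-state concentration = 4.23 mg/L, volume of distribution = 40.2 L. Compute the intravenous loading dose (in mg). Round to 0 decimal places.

170 mg

LD = Css × Vd = 4.23 × 40.2 = 170.0 mg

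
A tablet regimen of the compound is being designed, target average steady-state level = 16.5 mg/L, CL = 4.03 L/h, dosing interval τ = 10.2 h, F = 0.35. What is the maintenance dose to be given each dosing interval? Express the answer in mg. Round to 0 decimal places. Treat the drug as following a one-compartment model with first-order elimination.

At steady state, F × (Dose/τ) = Css × CL.
Dose = Css × CL × τ / F = 16.5 × 4.030 × 10.2 / 0.35 = 1938 mg

1938 mg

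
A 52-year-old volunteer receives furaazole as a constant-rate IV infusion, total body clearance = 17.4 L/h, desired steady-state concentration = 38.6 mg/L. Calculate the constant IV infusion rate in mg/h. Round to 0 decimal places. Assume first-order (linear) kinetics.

At steady state, infusion rate R₀ = Css × CL = 38.6 × 17.40 = 671.6 mg/h

672 mg/h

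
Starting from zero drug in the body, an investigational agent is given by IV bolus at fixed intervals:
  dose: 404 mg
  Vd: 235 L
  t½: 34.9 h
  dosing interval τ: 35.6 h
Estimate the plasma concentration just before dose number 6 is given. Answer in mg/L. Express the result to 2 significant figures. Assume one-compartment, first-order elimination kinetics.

C₀ per dose = Dose / Vd = 404 / 235 = 1.719 mg/L
k = ln2 / t½ = 0.693147 / 34.9 = 0.01986 h⁻¹
Fraction remaining after one interval: r = e^(−kτ) = e^(−0.01986 × 35.6) = 0.4931
Before dose 6, 5 doses have been given (aged 1τ, 2τ, 3τ, 4τ, 5τ).
C_trough = C₀ × (r + r² + … + r^5) = C₀ × r(1−r^5)/(1−r)
        = 1.719 × 0.4931 × (1 − 0.02915) / (1 − 0.4931) = 1.623 mg/L

1.6 mg/L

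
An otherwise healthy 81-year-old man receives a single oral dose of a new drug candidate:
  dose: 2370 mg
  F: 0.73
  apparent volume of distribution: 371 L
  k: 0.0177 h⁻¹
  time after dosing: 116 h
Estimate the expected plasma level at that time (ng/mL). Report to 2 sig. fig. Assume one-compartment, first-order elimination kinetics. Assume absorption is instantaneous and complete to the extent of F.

Amount reaching circulation = F × Dose = 0.73 × 2370 = 1730 mg
C₀ = F·Dose / Vd = 1730 / 371 = 4.663 mg/L
C = C₀ · e^(−k·t) = 4.663 × e^(−0.01770 × 116)
  = 4.663 × 0.1283 = 0.5983 mg/L
Convert: 0.5983 mg/L × 1000 = 598.3 ng/mL

600 ng/mL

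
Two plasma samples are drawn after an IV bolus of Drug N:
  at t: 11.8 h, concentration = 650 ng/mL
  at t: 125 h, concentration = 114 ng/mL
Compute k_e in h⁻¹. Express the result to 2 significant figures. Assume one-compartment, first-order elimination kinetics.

k = ln(C₁/C₂) / (t₂ − t₁) = ln(650/114) / (125 − 11.8)
  = 1.741 / 113.2 = 0.01538 h⁻¹

0.015 h⁻¹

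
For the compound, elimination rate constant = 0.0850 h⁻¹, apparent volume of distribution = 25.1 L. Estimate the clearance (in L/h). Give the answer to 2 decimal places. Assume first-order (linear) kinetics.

2.13 L/h

CL = k × Vd = 0.0850 × 25.1 = 2.134 L/h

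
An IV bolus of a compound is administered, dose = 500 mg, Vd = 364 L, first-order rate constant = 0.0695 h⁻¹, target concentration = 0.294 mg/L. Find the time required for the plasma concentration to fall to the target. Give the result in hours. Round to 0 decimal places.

22 h

C₀ = Dose / Vd = 500.0 / 364 = 1.374 mg/L
t = ln(C₀ / C) / k = ln(1.374 / 0.294) / 0.06950
  = ln(4.673) / 0.06950 = 1.542 / 0.06950 = 22.19 h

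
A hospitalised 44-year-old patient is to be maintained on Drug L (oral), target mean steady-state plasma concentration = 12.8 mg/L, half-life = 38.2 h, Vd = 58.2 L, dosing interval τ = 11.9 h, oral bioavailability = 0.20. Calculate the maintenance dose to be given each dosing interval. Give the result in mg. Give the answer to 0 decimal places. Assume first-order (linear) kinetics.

k = ln2 / t½ = 0.693147 / 38.2 = 0.01815 h⁻¹
CL = k × Vd = 0.01815 × 58.2 = 1.056 L/h
At steady state, F × (Dose/τ) = Css × CL.
Dose = Css × CL × τ / F = 12.8 × 1.056 × 11.9 / 0.20 = 804.2 mg

804 mg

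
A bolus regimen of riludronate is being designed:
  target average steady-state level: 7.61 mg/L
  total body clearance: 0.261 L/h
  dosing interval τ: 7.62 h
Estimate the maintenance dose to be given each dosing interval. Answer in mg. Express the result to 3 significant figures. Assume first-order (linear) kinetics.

15.1 mg

At steady state, Dose/τ = Css × CL.
Dose = Css × CL × τ = 7.61 × 0.2610 × 7.62 = 15.13 mg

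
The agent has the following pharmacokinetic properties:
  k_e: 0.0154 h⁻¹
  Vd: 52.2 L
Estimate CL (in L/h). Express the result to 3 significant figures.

0.804 L/h

CL = k × Vd = 0.0154 × 52.2 = 0.8039 L/h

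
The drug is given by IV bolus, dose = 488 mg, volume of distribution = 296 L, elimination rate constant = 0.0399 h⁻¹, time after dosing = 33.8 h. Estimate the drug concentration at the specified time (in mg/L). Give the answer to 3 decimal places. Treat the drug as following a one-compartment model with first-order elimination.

0.428 mg/L

C₀ = Dose / Vd = 488.0 / 296 = 1.649 mg/L
C = C₀ · e^(−k·t) = 1.649 × e^(−0.03990 × 33.8)
  = 1.649 × 0.2596 = 0.4281 mg/L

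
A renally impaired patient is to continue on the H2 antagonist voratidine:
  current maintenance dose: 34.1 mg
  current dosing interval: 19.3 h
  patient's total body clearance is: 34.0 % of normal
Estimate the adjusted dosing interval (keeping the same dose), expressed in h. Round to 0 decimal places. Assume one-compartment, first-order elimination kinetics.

57 h

To keep the same average steady-state level, dosing rate must scale with clearance.
CL ratio = 34.0 / 100 = 0.3400
New interval (same dose) = 19.3 / 0.3400 = 56.76 h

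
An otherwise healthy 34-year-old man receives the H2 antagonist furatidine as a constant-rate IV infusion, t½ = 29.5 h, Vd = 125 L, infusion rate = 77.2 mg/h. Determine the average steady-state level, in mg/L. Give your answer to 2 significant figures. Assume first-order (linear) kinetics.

26 mg/L

k = ln2 / t½ = 0.693147 / 29.5 = 0.02350 h⁻¹
CL = k × Vd = 0.02350 × 125 = 2.938 L/h
At steady state Css = R₀ / CL = 77.2 / 2.938 = 26.28 mg/L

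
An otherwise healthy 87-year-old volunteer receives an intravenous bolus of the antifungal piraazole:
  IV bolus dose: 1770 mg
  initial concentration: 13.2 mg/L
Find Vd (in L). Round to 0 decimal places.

Vd = Dose / C₀ = 1770 / 13.2 = 134.1 L

134 L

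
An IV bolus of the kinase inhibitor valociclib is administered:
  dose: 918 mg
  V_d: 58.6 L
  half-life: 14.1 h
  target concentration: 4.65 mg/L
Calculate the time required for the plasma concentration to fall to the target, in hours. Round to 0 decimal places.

25 h

C₀ = Dose / Vd = 918.0 / 58.6 = 15.67 mg/L
k = ln2 / t½ = 0.693147 / 14.1 = 0.04916 h⁻¹
t = ln(C₀ / C) / k = ln(15.67 / 4.65) / 0.04916
  = ln(3.370) / 0.04916 = 1.215 / 0.04916 = 24.72 h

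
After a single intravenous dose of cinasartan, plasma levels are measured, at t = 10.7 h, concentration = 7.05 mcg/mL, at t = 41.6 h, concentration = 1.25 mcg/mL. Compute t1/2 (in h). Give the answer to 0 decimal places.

k = ln(C₁/C₂) / (t₂ − t₁) = ln(7.05/1.25) / (41.6 − 10.7)
  = 1.730 / 30.90 = 0.05599 h⁻¹
t½ = ln2 / k = 0.693147 / 0.05599 = 12.38 h

12 h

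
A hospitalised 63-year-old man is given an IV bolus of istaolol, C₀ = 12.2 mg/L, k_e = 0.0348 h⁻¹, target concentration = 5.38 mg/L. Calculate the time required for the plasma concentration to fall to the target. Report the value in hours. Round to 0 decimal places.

t = ln(C₀ / C) / k = ln(12.20 / 5.38) / 0.03480
  = ln(2.268) / 0.03480 = 0.8189 / 0.03480 = 23.53 h

24 h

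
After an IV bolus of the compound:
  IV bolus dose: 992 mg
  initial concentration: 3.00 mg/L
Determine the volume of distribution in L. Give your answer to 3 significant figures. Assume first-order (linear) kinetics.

331 L

Vd = Dose / C₀ = 992.0 / 3.00 = 330.7 L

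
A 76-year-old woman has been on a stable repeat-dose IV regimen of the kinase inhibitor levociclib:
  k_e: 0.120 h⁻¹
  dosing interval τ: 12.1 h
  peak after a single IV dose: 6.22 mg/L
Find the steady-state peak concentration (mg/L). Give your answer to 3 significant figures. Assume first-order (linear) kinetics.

8.12 mg/L

e^(−kτ) = e^(−0.1200 × 12.1) = 0.2341
Accumulation ratio R = 1 / (1 − e^(−kτ)) = 1 / (1 − 0.2341) = 1.306
Steady-state peak = C₀ × R = 6.22 × 1.306 = 8.123 mg/L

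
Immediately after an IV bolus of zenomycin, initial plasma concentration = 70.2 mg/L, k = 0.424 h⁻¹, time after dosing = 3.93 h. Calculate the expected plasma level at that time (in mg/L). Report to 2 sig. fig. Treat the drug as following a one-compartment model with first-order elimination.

C = C₀ · e^(−k·t) = 70.20 × e^(−0.4240 × 3.93)
  = 70.20 × 0.1889 = 13.26 mg/L

13 mg/L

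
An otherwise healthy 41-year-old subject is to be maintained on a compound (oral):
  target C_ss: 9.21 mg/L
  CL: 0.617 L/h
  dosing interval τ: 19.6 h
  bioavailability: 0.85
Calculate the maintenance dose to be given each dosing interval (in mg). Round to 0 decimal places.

131 mg

At steady state, F × (Dose/τ) = Css × CL.
Dose = Css × CL × τ / F = 9.21 × 0.6170 × 19.6 / 0.85 = 131.0 mg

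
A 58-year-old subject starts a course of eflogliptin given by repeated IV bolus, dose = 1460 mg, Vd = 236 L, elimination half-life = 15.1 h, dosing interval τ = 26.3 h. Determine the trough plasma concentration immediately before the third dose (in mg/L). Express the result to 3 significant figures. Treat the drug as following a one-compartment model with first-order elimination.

2.40 mg/L

C₀ per dose = Dose / Vd = 1460 / 236 = 6.186 mg/L
k = ln2 / t½ = 0.693147 / 15.1 = 0.04590 h⁻¹
Fraction remaining after one interval: r = e^(−kτ) = e^(−0.04590 × 26.3) = 0.2990
Before dose 3, 2 doses have been given (aged 1τ, 2τ).
C_trough = C₀ × (r + r²) = 6.186 × (0.2990 + 0.08940) = 2.403 mg/L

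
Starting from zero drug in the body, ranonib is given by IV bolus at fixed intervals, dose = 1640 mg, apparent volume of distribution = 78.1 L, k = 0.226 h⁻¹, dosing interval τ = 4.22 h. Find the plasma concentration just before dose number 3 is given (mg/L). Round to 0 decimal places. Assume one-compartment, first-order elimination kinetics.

C₀ per dose = Dose / Vd = 1640 / 78.1 = 21.00 mg/L
Fraction remaining after one interval: r = e^(−kτ) = e^(−0.2260 × 4.22) = 0.3853
Before dose 3, 2 doses have been given (aged 1τ, 2τ).
C_trough = C₀ × (r + r²) = 21.00 × (0.3853 + 0.1485) = 11.21 mg/L

11 mg/L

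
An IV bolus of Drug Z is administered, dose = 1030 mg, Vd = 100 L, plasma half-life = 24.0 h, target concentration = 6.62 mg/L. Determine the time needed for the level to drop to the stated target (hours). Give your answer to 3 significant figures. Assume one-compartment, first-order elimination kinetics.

15.3 h

C₀ = Dose / Vd = 1030 / 100 = 10.30 mg/L
k = ln2 / t½ = 0.693147 / 24.0 = 0.02888 h⁻¹
t = ln(C₀ / C) / k = ln(10.30 / 6.62) / 0.02888
  = ln(1.556) / 0.02888 = 0.4421 / 0.02888 = 15.31 h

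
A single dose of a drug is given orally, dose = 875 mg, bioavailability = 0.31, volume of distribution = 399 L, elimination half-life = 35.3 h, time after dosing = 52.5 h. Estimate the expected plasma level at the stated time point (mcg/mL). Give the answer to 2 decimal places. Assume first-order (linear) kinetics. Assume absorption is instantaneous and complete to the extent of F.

0.24 mcg/mL

Amount reaching circulation = F × Dose = 0.31 × 875.0 = 271.3 mg
C₀ = F·Dose / Vd = 271.3 / 399 = 0.6799 mg/L
k = ln2 / t½ = 0.693147 / 35.3 = 0.01964 h⁻¹
C = C₀ · e^(−k·t) = 0.6799 × e^(−0.01964 × 52.5)
  = 0.6799 × 0.3566 = 0.2425 mg/L
(0.2425 mg/L = 0.2425 mcg/mL)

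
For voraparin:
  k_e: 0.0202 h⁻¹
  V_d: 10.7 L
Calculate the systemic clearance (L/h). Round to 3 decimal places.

CL = k × Vd = 0.0202 × 10.7 = 0.2161 L/h

0.216 L/h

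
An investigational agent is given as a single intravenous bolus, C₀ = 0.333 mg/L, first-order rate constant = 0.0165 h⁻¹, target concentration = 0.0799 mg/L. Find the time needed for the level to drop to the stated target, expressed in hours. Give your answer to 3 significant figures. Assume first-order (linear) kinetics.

86.5 h

t = ln(C₀ / C) / k = ln(0.3330 / 0.0799) / 0.01650
  = ln(4.168) / 0.01650 = 1.427 / 0.01650 = 86.48 h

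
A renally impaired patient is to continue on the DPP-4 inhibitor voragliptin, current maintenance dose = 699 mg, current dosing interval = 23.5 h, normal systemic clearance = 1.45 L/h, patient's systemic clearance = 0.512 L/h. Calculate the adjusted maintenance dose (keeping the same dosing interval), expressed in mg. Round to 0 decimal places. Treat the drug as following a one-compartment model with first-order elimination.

247 mg

To keep the same average steady-state level, dosing rate must scale with clearance.
CL ratio = 0.512 / 1.45 = 0.3531
New dose (same interval) = 699 × 0.3531 = 246.8 mg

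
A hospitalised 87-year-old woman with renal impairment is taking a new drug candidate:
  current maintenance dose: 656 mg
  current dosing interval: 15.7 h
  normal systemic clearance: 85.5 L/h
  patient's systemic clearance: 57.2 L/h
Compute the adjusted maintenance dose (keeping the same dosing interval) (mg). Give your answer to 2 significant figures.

440 mg

To keep the same average steady-state level, dosing rate must scale with clearance.
CL ratio = 57.2 / 85.5 = 0.6690
New dose (same interval) = 656 × 0.6690 = 438.9 mg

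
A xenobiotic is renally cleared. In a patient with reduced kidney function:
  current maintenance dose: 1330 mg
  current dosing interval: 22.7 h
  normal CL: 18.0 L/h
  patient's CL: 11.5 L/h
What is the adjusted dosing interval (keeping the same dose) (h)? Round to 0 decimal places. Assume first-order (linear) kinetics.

36 h

To keep the same average steady-state level, dosing rate must scale with clearance.
CL ratio = 11.5 / 18.0 = 0.6389
New interval (same dose) = 22.7 / 0.6389 = 35.53 h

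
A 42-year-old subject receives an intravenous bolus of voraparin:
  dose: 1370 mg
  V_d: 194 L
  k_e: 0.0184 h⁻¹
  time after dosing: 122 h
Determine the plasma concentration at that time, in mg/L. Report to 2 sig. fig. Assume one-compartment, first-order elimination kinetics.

0.75 mg/L

C₀ = Dose / Vd = 1370 / 194 = 7.062 mg/L
C = C₀ · e^(−k·t) = 7.062 × e^(−0.01840 × 122)
  = 7.062 × 0.1059 = 0.7479 mg/L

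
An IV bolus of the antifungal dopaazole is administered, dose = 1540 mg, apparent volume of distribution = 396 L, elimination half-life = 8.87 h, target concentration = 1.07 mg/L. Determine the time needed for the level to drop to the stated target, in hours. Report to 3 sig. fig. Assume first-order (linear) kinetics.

16.5 h

C₀ = Dose / Vd = 1540 / 396 = 3.889 mg/L
k = ln2 / t½ = 0.693147 / 8.87 = 0.07815 h⁻¹
t = ln(C₀ / C) / k = ln(3.889 / 1.07) / 0.07815
  = ln(3.635) / 0.07815 = 1.291 / 0.07815 = 16.52 h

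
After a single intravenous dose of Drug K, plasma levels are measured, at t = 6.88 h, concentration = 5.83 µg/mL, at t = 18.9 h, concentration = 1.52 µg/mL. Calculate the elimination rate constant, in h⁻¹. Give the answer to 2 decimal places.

k = ln(C₁/C₂) / (t₂ − t₁) = ln(5.83/1.52) / (18.9 − 6.88)
  = 1.344 / 12.02 = 0.1118 h⁻¹

0.11 h⁻¹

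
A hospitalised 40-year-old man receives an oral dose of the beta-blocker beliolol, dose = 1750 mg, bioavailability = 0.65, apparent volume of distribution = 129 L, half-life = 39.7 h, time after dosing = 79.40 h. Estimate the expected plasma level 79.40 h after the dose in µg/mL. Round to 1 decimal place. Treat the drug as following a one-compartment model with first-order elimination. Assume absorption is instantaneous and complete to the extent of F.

Amount reaching circulation = F × Dose = 0.65 × 1750 = 1138 mg
C₀ = F·Dose / Vd = 1138 / 129 = 8.822 mg/L
k = ln2 / t½ = 0.693147 / 39.7 = 0.01746 h⁻¹
t / t½ = 79.40 / 39.7 = 2 half-lives
C = C₀ × (1/2)^2 = 8.822 × 0.2500 = 2.206 mg/L
(2.206 mg/L = 2.206 µg/mL)

2.2 µg/mL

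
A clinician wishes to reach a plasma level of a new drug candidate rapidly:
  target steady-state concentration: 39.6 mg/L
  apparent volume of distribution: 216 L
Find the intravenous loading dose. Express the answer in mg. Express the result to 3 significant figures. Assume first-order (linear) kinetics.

LD = Css × Vd = 39.6 × 216 = 8554 mg

8550 mg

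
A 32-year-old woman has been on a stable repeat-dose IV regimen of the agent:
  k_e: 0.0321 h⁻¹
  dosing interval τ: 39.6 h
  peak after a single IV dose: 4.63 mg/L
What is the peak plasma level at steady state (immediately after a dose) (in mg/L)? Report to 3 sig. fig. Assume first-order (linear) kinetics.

6.44 mg/L

e^(−kτ) = e^(−0.03210 × 39.6) = 0.2805
Accumulation ratio R = 1 / (1 − e^(−kτ)) = 1 / (1 − 0.2805) = 1.390
Steady-state peak = C₀ × R = 4.63 × 1.390 = 6.436 mg/L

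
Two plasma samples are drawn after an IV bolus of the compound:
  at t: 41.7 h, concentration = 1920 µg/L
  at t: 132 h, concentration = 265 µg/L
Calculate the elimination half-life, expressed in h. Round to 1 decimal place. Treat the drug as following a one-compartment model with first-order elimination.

31.6 h

k = ln(C₁/C₂) / (t₂ − t₁) = ln(1920/265) / (132 − 41.7)
  = 1.980 / 90.30 = 0.02193 h⁻¹
t½ = ln2 / k = 0.693147 / 0.02193 = 31.61 h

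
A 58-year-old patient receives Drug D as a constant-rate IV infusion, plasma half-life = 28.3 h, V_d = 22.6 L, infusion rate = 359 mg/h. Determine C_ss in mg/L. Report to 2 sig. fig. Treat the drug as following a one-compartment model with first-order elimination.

k = ln2 / t½ = 0.693147 / 28.3 = 0.02449 h⁻¹
CL = k × Vd = 0.02449 × 22.6 = 0.5535 L/h
At steady state Css = R₀ / CL = 359 / 0.5535 = 648.6 mg/L

650 mg/L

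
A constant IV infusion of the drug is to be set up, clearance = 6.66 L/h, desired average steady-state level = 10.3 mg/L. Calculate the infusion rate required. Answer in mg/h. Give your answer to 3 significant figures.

At steady state, infusion rate R₀ = Css × CL = 10.3 × 6.660 = 68.60 mg/h

68.6 mg/h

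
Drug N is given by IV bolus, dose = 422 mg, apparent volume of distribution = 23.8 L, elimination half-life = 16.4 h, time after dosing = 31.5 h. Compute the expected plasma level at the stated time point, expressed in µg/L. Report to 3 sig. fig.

C₀ = Dose / Vd = 422.0 / 23.8 = 17.73 mg/L
k = ln2 / t½ = 0.693147 / 16.4 = 0.04227 h⁻¹
C = C₀ · e^(−k·t) = 17.73 × e^(−0.04227 × 31.5)
  = 17.73 × 0.2641 = 4.682 mg/L
Convert: 4.682 mg/L × 1000 = 4682 µg/L

4680 µg/L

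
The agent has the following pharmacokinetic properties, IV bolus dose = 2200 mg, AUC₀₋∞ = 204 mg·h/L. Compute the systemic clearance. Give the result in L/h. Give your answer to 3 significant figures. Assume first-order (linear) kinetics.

10.8 L/h

CL = Dose / AUC = 2200 / 204 = 10.78 L/h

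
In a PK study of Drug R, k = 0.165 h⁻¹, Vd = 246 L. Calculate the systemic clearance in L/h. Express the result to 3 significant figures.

CL = k × Vd = 0.165 × 246 = 40.59 L/h

40.6 L/h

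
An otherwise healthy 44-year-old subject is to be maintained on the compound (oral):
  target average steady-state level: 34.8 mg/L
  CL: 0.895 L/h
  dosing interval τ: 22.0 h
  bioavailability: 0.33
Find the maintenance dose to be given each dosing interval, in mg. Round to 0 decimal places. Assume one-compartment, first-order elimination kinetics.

2076 mg

At steady state, F × (Dose/τ) = Css × CL.
Dose = Css × CL × τ / F = 34.8 × 0.8950 × 22.0 / 0.33 = 2076 mg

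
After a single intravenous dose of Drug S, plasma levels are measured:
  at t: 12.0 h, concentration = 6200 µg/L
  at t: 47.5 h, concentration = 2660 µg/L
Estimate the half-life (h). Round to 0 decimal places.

29 h

k = ln(C₁/C₂) / (t₂ − t₁) = ln(6200/2660) / (47.5 − 12.0)
  = 0.8462 / 35.50 = 0.02384 h⁻¹
t½ = ln2 / k = 0.693147 / 0.02384 = 29.07 h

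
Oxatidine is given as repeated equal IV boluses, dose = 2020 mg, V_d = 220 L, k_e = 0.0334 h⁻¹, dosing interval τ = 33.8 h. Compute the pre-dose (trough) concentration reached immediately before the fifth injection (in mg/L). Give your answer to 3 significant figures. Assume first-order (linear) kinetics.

4.34 mg/L

C₀ per dose = Dose / Vd = 2020 / 220 = 9.182 mg/L
Fraction remaining after one interval: r = e^(−kτ) = e^(−0.03340 × 33.8) = 0.3234
Before dose 5, 4 doses have been given (aged 1τ, 2τ, 3τ, 4τ).
C_trough = C₀ × (r + r² + … + r^4) = C₀ × r(1−r^4)/(1−r)
        = 9.182 × 0.3234 × (1 − 0.01094) / (1 − 0.3234) = 4.341 mg/L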